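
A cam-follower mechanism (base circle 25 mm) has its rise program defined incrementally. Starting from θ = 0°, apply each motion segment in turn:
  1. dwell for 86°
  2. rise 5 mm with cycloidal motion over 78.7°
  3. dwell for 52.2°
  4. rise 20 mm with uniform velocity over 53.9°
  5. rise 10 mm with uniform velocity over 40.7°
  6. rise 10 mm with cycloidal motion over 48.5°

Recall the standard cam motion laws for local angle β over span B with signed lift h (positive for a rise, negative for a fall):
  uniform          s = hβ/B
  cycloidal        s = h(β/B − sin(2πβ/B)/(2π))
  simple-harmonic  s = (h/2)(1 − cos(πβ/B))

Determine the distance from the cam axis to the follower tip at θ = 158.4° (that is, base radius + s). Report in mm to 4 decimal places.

seg 1 [0°–86°] dwell: s stays 0.0000
seg 2 [86°–164.7°] cycloidal, h=5: θ=158.4° here. β=72.4, B=78.7. 5·(0.9199 − sin(2π·0.9199)/(2π)) = 4.9833 → s = 4.9833
radial distance = base radius + s = 25 + 4.9833 = 29.9833

29.9833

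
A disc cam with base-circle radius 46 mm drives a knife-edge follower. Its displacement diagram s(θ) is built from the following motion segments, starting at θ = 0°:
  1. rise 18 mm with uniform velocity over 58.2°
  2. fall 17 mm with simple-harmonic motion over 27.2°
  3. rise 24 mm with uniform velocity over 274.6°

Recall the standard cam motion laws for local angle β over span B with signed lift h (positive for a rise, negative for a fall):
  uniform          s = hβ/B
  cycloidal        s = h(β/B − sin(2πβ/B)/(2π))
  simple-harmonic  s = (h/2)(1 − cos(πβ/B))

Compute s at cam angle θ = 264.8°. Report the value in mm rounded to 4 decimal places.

seg 1 [0°–58.2°] uniform, h=18: full span → s += 18 → s = 18.0000
seg 2 [58.2°–85.4°] simple-harmonic, h=-17: full span → s += -17 → s = 1.0000
seg 3 [85.4°–360°] uniform, h=24: θ=264.8° here. β=179.4, B=274.6. 24·179.4/274.6 = 15.6795 → s = 16.6795

16.6795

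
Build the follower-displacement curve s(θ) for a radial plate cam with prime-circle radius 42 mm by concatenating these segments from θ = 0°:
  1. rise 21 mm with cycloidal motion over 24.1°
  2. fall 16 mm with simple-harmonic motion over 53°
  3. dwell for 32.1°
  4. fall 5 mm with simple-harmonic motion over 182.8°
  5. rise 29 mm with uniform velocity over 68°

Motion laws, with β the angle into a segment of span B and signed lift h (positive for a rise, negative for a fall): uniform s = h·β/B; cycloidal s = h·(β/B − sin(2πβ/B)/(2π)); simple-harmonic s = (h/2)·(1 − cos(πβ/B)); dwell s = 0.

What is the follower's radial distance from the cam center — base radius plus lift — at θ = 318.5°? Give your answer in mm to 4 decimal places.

seg 1 [0°–24.1°] cycloidal, h=21: full span → s += 21 → s = 21.0000
seg 2 [24.1°–77.1°] simple-harmonic, h=-16: full span → s += -16 → s = 5.0000
seg 3 [77.1°–109.2°] dwell: s stays 5.0000
seg 4 [109.2°–292°] simple-harmonic, h=-5: full span → s += -5 → s = 0.0000
seg 5 [292°–360°] uniform, h=29: θ=318.5° here. β=26.5, B=68. 29·26.5/68 = 11.3015 → s = 11.3015
radial distance = base radius + s = 42 + 11.3015 = 53.3015

53.3015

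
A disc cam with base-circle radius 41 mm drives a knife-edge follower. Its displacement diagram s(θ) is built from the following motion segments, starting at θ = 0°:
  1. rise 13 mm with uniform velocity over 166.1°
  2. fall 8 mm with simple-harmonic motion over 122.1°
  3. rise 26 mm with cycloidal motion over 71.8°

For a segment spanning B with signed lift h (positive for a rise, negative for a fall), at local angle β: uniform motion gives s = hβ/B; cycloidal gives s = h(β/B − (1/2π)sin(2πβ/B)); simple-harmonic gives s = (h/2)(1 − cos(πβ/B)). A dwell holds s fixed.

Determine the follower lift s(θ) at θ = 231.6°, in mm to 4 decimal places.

seg 1 [0°–166.1°] uniform, h=13: full span → s += 13 → s = 13.0000
seg 2 [166.1°–288.2°] simple-harmonic, h=-8: θ=231.6° here. β=65.5, B=122.1. -8/2·(1 − cos(π·0.5364)) = -4.4570 → s = 8.5430

8.5430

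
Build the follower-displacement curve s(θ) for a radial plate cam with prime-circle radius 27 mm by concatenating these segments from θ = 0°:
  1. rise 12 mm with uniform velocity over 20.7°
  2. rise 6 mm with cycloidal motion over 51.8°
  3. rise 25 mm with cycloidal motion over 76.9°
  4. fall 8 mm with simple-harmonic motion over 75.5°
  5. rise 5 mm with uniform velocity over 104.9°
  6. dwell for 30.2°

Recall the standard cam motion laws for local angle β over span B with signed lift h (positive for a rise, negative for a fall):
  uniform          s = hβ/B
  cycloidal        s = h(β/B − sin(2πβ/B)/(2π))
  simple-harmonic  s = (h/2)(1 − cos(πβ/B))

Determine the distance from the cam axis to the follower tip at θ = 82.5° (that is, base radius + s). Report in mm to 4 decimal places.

seg 1 [0°–20.7°] uniform, h=12: full span → s += 12 → s = 12.0000
seg 2 [20.7°–72.5°] cycloidal, h=6: full span → s += 6 → s = 18.0000
seg 3 [72.5°–149.4°] cycloidal, h=25: θ=82.5° here. β=10, B=76.9. 25·(0.1300 − sin(2π·0.1300)/(2π)) = 0.3498 → s = 18.3498
radial distance = base radius + s = 27 + 18.3498 = 45.3498

45.3498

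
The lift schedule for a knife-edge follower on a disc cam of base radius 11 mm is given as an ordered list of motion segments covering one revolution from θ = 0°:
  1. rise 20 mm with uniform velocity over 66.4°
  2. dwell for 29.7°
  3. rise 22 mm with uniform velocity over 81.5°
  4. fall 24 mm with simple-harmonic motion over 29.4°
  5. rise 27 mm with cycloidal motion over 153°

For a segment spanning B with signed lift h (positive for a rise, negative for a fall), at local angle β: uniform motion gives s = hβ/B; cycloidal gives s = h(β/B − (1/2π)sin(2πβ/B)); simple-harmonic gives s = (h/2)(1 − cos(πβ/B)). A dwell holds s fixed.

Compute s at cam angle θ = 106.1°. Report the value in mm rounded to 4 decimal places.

seg 1 [0°–66.4°] uniform, h=20: full span → s += 20 → s = 20.0000
seg 2 [66.4°–96.1°] dwell: s stays 20.0000
seg 3 [96.1°–177.6°] uniform, h=22: θ=106.1° here. β=10, B=81.5. 22·10/81.5 = 2.6994 → s = 22.6994

22.6994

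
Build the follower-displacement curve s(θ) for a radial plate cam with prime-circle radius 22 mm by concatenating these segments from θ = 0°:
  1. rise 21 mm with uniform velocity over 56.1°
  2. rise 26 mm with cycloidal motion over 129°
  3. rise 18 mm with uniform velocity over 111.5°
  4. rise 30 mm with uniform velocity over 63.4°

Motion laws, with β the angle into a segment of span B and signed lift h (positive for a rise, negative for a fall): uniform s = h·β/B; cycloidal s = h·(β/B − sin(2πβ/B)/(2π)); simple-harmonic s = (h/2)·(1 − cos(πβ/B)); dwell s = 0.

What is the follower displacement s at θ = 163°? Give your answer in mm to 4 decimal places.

seg 1 [0°–56.1°] uniform, h=21: full span → s += 21 → s = 21.0000
seg 2 [56.1°–185.1°] cycloidal, h=26: θ=163° here. β=106.9, B=129. 26·(0.8287 − sin(2π·0.8287)/(2π)) = 25.1883 → s = 46.1883

46.1883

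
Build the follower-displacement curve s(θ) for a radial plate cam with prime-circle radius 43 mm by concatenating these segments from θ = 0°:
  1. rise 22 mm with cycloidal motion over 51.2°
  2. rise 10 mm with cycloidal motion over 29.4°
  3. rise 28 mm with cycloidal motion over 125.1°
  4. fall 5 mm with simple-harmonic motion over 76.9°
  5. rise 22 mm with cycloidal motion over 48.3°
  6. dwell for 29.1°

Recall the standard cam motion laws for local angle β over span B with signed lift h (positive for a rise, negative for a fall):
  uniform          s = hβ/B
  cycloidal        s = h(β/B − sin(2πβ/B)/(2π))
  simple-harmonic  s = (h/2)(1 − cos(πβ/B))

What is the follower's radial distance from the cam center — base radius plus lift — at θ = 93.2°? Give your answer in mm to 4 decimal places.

seg 1 [0°–51.2°] cycloidal, h=22: full span → s += 22 → s = 22.0000
seg 2 [51.2°–80.6°] cycloidal, h=10: full span → s += 10 → s = 32.0000
seg 3 [80.6°–205.7°] cycloidal, h=28: θ=93.2° here. β=12.6, B=125.1. 28·(0.1007 − sin(2π·0.1007)/(2π)) = 0.1845 → s = 32.1845
radial distance = base radius + s = 43 + 32.1845 = 75.1845

75.1845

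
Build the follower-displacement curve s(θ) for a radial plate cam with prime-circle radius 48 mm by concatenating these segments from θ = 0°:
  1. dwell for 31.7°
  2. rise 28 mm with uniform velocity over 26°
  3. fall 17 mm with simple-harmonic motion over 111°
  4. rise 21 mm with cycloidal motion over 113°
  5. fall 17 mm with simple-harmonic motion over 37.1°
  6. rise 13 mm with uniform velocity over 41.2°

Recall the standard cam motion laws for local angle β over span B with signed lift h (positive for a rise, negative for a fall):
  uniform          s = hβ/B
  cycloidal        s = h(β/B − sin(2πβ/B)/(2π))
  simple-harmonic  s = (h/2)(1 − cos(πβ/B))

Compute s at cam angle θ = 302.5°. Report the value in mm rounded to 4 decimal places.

seg 1 [0°–31.7°] dwell: s stays 0.0000
seg 2 [31.7°–57.7°] uniform, h=28: full span → s += 28 → s = 28.0000
seg 3 [57.7°–168.7°] simple-harmonic, h=-17: full span → s += -17 → s = 11.0000
seg 4 [168.7°–281.7°] cycloidal, h=21: full span → s += 21 → s = 32.0000
seg 5 [281.7°–318.8°] simple-harmonic, h=-17: θ=302.5° here. β=20.8, B=37.1. -17/2·(1 − cos(π·0.5606)) = -10.1097 → s = 21.8903

21.8903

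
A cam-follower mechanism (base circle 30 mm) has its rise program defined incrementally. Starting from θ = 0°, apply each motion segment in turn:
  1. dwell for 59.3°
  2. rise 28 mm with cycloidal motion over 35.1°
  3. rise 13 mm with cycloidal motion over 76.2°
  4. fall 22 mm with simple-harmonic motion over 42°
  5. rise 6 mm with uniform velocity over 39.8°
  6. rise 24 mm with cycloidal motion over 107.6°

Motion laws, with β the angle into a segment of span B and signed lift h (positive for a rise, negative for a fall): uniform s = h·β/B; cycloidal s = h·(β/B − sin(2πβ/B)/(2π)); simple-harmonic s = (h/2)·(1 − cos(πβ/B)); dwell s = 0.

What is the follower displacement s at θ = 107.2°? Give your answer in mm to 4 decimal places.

seg 1 [0°–59.3°] dwell: s stays 0.0000
seg 2 [59.3°–94.4°] cycloidal, h=28: full span → s += 28 → s = 28.0000
seg 3 [94.4°–170.6°] cycloidal, h=13: θ=107.2° here. β=12.8, B=76.2. 13·(0.1680 − sin(2π·0.1680)/(2π)) = 0.3834 → s = 28.3834

28.3834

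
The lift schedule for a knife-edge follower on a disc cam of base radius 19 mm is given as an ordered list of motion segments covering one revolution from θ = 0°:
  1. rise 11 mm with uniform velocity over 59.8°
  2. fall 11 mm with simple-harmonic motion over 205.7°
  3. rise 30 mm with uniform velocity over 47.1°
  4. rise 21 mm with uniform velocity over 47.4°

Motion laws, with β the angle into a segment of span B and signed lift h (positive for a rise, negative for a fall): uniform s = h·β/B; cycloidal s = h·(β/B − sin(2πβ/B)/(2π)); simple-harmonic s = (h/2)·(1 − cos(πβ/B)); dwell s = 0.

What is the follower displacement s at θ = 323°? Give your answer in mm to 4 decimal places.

seg 1 [0°–59.8°] uniform, h=11: full span → s += 11 → s = 11.0000
seg 2 [59.8°–265.5°] simple-harmonic, h=-11: full span → s += -11 → s = 0.0000
seg 3 [265.5°–312.6°] uniform, h=30: full span → s += 30 → s = 30.0000
seg 4 [312.6°–360°] uniform, h=21: θ=323° here. β=10.4, B=47.4. 21·10.4/47.4 = 4.6076 → s = 34.6076

34.6076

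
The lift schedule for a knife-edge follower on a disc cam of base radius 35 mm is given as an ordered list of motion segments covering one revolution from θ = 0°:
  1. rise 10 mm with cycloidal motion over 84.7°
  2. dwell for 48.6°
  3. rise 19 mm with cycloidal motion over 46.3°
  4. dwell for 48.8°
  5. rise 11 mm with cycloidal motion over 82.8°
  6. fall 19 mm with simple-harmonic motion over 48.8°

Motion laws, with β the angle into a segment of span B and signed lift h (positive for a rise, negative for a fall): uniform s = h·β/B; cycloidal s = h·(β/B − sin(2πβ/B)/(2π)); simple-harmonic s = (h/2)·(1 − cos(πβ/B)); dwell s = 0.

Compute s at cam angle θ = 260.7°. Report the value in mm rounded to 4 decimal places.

seg 1 [0°–84.7°] cycloidal, h=10: full span → s += 10 → s = 10.0000
seg 2 [84.7°–133.3°] dwell: s stays 10.0000
seg 3 [133.3°–179.6°] cycloidal, h=19: full span → s += 19 → s = 29.0000
seg 4 [179.6°–228.4°] dwell: s stays 29.0000
seg 5 [228.4°–311.2°] cycloidal, h=11: θ=260.7° here. β=32.3, B=82.8. 11·(0.3901 − sin(2π·0.3901)/(2π)) = 3.1759 → s = 32.1759

32.1759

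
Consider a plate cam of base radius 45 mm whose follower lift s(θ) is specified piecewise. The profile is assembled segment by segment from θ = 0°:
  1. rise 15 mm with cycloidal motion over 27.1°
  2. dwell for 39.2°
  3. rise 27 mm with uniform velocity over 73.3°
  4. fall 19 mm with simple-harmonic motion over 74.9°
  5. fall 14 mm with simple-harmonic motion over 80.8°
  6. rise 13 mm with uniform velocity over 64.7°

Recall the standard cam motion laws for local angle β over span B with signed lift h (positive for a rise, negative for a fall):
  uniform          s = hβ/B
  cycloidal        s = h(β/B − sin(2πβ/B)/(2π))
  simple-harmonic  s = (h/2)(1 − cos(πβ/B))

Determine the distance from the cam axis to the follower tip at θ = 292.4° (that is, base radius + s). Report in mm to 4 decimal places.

seg 1 [0°–27.1°] cycloidal, h=15: full span → s += 15 → s = 15.0000
seg 2 [27.1°–66.3°] dwell: s stays 15.0000
seg 3 [66.3°–139.6°] uniform, h=27: full span → s += 27 → s = 42.0000
seg 4 [139.6°–214.5°] simple-harmonic, h=-19: full span → s += -19 → s = 23.0000
seg 5 [214.5°–295.3°] simple-harmonic, h=-14: θ=292.4° here. β=77.9, B=80.8. -14/2·(1 − cos(π·0.9641)) = -13.9555 → s = 9.0445
radial distance = base radius + s = 45 + 9.0445 = 54.0445

54.0445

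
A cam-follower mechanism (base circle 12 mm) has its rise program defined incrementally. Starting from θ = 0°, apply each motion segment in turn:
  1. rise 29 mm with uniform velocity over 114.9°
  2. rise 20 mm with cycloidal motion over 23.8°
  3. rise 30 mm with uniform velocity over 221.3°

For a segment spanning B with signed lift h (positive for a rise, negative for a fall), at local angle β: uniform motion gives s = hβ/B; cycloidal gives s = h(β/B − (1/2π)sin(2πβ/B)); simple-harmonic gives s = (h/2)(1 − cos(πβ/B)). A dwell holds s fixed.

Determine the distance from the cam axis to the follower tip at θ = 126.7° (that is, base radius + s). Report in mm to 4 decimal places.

seg 1 [0°–114.9°] uniform, h=29: full span → s += 29 → s = 29.0000
seg 2 [114.9°–138.7°] cycloidal, h=20: θ=126.7° here. β=11.8, B=23.8. 20·(0.4958 − sin(2π·0.4958)/(2π)) = 9.8319 → s = 38.8319
radial distance = base radius + s = 12 + 38.8319 = 50.8319

50.8319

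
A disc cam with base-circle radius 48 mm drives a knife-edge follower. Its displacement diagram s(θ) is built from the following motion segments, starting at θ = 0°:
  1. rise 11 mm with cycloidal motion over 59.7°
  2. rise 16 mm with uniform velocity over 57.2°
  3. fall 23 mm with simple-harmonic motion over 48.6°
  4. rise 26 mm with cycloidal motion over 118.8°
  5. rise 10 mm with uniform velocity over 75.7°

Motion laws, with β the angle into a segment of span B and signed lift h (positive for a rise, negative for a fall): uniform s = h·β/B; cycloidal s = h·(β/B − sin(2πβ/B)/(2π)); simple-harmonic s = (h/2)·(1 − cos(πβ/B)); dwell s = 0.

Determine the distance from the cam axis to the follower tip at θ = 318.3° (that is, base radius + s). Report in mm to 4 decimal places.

seg 1 [0°–59.7°] cycloidal, h=11: full span → s += 11 → s = 11.0000
seg 2 [59.7°–116.9°] uniform, h=16: full span → s += 16 → s = 27.0000
seg 3 [116.9°–165.5°] simple-harmonic, h=-23: full span → s += -23 → s = 4.0000
seg 4 [165.5°–284.3°] cycloidal, h=26: full span → s += 26 → s = 30.0000
seg 5 [284.3°–360°] uniform, h=10: θ=318.3° here. β=34, B=75.7. 10·34/75.7 = 4.4914 → s = 34.4914
radial distance = base radius + s = 48 + 34.4914 = 82.4914

82.4914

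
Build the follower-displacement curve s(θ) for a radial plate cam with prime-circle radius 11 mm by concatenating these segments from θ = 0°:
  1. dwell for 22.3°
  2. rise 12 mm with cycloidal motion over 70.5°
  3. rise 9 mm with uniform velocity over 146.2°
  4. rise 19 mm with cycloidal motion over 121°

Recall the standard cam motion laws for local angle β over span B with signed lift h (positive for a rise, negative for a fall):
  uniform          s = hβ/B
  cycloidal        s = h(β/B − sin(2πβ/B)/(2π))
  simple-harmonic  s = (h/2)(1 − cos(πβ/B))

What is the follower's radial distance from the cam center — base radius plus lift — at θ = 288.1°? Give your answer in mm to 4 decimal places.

seg 1 [0°–22.3°] dwell: s stays 0.0000
seg 2 [22.3°–92.8°] cycloidal, h=12: full span → s += 12 → s = 12.0000
seg 3 [92.8°–239°] uniform, h=9: full span → s += 9 → s = 21.0000
seg 4 [239°–360°] cycloidal, h=19: θ=288.1° here. β=49.1, B=121. 19·(0.4058 − sin(2π·0.4058)/(2π)) = 6.0226 → s = 27.0226
radial distance = base radius + s = 11 + 27.0226 = 38.0226

38.0226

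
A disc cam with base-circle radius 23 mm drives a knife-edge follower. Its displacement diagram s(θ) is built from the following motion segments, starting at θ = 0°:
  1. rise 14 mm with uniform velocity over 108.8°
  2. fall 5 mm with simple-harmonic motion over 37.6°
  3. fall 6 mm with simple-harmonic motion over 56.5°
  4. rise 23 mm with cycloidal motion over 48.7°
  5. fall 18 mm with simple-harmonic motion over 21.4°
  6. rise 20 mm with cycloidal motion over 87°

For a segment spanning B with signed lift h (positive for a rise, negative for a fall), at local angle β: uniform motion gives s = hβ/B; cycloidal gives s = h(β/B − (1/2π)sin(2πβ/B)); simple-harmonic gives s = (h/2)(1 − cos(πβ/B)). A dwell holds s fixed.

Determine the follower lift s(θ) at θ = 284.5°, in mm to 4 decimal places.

seg 1 [0°–108.8°] uniform, h=14: full span → s += 14 → s = 14.0000
seg 2 [108.8°–146.4°] simple-harmonic, h=-5: full span → s += -5 → s = 9.0000
seg 3 [146.4°–202.9°] simple-harmonic, h=-6: full span → s += -6 → s = 3.0000
seg 4 [202.9°–251.6°] cycloidal, h=23: full span → s += 23 → s = 26.0000
seg 5 [251.6°–273°] simple-harmonic, h=-18: full span → s += -18 → s = 8.0000
seg 6 [273°–360°] cycloidal, h=20: θ=284.5° here. β=11.5, B=87. 20·(0.1322 − sin(2π·0.1322)/(2π)) = 0.2936 → s = 8.2936

8.2936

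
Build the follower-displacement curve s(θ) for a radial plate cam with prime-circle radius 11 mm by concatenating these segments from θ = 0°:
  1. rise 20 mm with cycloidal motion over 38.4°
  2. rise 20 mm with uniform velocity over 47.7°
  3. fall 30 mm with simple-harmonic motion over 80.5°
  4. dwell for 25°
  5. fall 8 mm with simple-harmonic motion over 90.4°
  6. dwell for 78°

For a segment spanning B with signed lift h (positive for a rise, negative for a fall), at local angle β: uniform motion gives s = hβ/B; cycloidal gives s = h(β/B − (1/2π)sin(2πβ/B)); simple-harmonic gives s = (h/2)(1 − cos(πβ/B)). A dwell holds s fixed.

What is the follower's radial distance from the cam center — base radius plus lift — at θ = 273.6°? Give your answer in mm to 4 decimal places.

seg 1 [0°–38.4°] cycloidal, h=20: full span → s += 20 → s = 20.0000
seg 2 [38.4°–86.1°] uniform, h=20: full span → s += 20 → s = 40.0000
seg 3 [86.1°–166.6°] simple-harmonic, h=-30: full span → s += -30 → s = 10.0000
seg 4 [166.6°–191.6°] dwell: s stays 10.0000
seg 5 [191.6°–282°] simple-harmonic, h=-8: θ=273.6° here. β=82, B=90.4. -8/2·(1 − cos(π·0.9071)) = -7.8308 → s = 2.1692
radial distance = base radius + s = 11 + 2.1692 = 13.1692

13.1692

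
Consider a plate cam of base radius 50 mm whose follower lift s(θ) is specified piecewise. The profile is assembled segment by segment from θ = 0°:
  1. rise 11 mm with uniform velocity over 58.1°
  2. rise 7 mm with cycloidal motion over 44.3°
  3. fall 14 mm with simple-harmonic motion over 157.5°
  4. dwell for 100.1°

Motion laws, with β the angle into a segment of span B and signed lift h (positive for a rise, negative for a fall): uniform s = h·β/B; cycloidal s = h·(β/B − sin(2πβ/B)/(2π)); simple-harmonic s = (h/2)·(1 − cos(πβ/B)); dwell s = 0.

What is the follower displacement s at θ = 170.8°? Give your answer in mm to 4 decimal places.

seg 1 [0°–58.1°] uniform, h=11: full span → s += 11 → s = 11.0000
seg 2 [58.1°–102.4°] cycloidal, h=7: full span → s += 7 → s = 18.0000
seg 3 [102.4°–259.9°] simple-harmonic, h=-14: θ=170.8° here. β=68.4, B=157.5. -14/2·(1 − cos(π·0.4343)) = -5.5651 → s = 12.4349

12.4349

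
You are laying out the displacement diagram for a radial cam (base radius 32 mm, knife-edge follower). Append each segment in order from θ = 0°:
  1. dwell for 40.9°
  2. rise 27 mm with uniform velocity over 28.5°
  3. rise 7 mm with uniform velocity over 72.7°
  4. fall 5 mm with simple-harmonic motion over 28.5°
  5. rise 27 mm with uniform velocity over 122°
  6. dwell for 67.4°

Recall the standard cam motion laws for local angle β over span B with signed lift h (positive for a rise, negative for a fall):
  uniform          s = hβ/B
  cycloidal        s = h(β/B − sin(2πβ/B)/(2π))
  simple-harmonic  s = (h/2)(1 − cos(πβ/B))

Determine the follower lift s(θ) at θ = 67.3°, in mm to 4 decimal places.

seg 1 [0°–40.9°] dwell: s stays 0.0000
seg 2 [40.9°–69.4°] uniform, h=27: θ=67.3° here. β=26.4, B=28.5. 27·26.4/28.5 = 25.0105 → s = 25.0105

25.0105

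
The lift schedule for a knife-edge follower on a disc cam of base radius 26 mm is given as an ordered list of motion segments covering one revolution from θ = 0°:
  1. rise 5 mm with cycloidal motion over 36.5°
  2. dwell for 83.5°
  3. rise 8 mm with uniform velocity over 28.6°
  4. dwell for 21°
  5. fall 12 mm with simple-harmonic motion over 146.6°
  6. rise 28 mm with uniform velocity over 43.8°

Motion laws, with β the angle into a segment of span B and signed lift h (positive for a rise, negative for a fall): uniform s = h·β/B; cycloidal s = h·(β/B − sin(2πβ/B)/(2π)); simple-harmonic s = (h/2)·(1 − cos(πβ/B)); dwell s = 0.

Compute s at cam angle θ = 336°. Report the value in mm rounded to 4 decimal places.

seg 1 [0°–36.5°] cycloidal, h=5: full span → s += 5 → s = 5.0000
seg 2 [36.5°–120°] dwell: s stays 5.0000
seg 3 [120°–148.6°] uniform, h=8: full span → s += 8 → s = 13.0000
seg 4 [148.6°–169.6°] dwell: s stays 13.0000
seg 5 [169.6°–316.2°] simple-harmonic, h=-12: full span → s += -12 → s = 1.0000
seg 6 [316.2°–360°] uniform, h=28: θ=336° here. β=19.8, B=43.8. 28·19.8/43.8 = 12.6575 → s = 13.6575

13.6575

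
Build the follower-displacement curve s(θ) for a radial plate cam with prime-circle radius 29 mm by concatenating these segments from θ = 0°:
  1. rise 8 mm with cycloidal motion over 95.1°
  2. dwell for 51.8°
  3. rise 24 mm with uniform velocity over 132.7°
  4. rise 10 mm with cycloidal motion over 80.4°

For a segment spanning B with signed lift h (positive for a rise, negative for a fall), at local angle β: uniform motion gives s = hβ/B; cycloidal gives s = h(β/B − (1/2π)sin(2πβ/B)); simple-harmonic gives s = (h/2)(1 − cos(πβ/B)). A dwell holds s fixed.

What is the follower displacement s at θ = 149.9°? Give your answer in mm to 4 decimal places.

seg 1 [0°–95.1°] cycloidal, h=8: full span → s += 8 → s = 8.0000
seg 2 [95.1°–146.9°] dwell: s stays 8.0000
seg 3 [146.9°–279.6°] uniform, h=24: θ=149.9° here. β=3, B=132.7. 24·3/132.7 = 0.5426 → s = 8.5426

8.5426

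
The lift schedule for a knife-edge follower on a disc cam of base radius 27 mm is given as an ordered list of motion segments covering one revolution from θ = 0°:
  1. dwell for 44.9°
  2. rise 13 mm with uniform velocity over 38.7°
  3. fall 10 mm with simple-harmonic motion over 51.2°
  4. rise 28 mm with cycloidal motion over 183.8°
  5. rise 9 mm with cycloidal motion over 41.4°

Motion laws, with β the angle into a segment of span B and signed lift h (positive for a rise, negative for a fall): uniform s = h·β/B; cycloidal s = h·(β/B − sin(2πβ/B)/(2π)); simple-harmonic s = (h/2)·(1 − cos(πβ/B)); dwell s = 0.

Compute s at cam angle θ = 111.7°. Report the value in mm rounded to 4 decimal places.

seg 1 [0°–44.9°] dwell: s stays 0.0000
seg 2 [44.9°–83.6°] uniform, h=13: full span → s += 13 → s = 13.0000
seg 3 [83.6°–134.8°] simple-harmonic, h=-10: θ=111.7° here. β=28.1, B=51.2. -10/2·(1 − cos(π·0.5488)) = -5.7640 → s = 7.2360

7.2360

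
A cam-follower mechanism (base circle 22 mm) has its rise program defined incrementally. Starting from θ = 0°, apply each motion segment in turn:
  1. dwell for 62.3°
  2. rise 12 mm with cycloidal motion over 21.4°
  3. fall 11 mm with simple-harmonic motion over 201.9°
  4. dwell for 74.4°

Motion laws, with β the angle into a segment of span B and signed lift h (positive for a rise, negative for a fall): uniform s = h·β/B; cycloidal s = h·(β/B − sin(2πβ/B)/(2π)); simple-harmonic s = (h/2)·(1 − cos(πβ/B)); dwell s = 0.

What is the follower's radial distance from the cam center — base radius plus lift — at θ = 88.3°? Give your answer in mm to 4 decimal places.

seg 1 [0°–62.3°] dwell: s stays 0.0000
seg 2 [62.3°–83.7°] cycloidal, h=12: full span → s += 12 → s = 12.0000
seg 3 [83.7°–285.6°] simple-harmonic, h=-11: θ=88.3° here. β=4.6, B=201.9. -11/2·(1 − cos(π·0.0228)) = -0.0141 → s = 11.9859
radial distance = base radius + s = 22 + 11.9859 = 33.9859

33.9859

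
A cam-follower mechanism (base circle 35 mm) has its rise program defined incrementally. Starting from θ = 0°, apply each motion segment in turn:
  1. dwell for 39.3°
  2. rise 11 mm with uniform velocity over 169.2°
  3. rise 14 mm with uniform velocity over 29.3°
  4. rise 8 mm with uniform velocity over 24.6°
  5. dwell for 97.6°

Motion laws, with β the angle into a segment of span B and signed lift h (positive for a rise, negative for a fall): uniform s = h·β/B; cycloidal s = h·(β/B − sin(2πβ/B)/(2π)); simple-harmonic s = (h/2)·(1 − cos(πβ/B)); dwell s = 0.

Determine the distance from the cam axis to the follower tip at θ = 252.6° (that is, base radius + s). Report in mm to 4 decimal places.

seg 1 [0°–39.3°] dwell: s stays 0.0000
seg 2 [39.3°–208.5°] uniform, h=11: full span → s += 11 → s = 11.0000
seg 3 [208.5°–237.8°] uniform, h=14: full span → s += 14 → s = 25.0000
seg 4 [237.8°–262.4°] uniform, h=8: θ=252.6° here. β=14.8, B=24.6. 8·14.8/24.6 = 4.8130 → s = 29.8130
radial distance = base radius + s = 35 + 29.8130 = 64.8130

64.8130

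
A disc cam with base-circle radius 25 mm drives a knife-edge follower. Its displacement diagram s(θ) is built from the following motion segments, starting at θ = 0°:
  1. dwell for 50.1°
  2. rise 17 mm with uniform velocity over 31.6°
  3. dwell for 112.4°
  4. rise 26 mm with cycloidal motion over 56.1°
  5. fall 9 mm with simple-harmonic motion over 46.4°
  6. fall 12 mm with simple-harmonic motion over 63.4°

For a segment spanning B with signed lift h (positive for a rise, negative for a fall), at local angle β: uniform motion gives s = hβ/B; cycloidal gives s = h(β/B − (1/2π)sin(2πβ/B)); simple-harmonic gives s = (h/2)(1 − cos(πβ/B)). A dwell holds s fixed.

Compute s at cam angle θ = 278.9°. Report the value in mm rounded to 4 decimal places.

seg 1 [0°–50.1°] dwell: s stays 0.0000
seg 2 [50.1°–81.7°] uniform, h=17: full span → s += 17 → s = 17.0000
seg 3 [81.7°–194.1°] dwell: s stays 17.0000
seg 4 [194.1°–250.2°] cycloidal, h=26: full span → s += 26 → s = 43.0000
seg 5 [250.2°–296.6°] simple-harmonic, h=-9: θ=278.9° here. β=28.7, B=46.4. -9/2·(1 − cos(π·0.6185)) = -6.1373 → s = 36.8627

36.8627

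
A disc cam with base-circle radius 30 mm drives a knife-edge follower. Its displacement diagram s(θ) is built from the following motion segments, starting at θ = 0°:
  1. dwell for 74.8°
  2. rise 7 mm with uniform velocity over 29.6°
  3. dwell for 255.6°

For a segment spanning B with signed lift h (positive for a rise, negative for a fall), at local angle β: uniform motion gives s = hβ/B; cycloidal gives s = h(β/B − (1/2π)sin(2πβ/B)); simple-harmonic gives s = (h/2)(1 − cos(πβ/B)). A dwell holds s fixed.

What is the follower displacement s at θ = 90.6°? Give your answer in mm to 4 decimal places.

seg 1 [0°–74.8°] dwell: s stays 0.0000
seg 2 [74.8°–104.4°] uniform, h=7: θ=90.6° here. β=15.8, B=29.6. 7·15.8/29.6 = 3.7365 → s = 3.7365

3.7365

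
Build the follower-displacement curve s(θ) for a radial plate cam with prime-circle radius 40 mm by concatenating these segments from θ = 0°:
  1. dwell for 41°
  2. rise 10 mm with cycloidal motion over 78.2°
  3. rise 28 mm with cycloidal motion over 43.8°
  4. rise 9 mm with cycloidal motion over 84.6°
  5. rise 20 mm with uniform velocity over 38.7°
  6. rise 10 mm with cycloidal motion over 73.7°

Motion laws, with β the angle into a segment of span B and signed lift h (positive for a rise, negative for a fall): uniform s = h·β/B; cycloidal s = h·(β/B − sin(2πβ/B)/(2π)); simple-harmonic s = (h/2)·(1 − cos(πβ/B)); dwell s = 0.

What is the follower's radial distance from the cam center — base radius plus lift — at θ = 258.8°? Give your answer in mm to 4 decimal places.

seg 1 [0°–41°] dwell: s stays 0.0000
seg 2 [41°–119.2°] cycloidal, h=10: full span → s += 10 → s = 10.0000
seg 3 [119.2°–163°] cycloidal, h=28: full span → s += 28 → s = 38.0000
seg 4 [163°–247.6°] cycloidal, h=9: full span → s += 9 → s = 47.0000
seg 5 [247.6°–286.3°] uniform, h=20: θ=258.8° here. β=11.2, B=38.7. 20·11.2/38.7 = 5.7881 → s = 52.7881
radial distance = base radius + s = 40 + 52.7881 = 92.7881

92.7881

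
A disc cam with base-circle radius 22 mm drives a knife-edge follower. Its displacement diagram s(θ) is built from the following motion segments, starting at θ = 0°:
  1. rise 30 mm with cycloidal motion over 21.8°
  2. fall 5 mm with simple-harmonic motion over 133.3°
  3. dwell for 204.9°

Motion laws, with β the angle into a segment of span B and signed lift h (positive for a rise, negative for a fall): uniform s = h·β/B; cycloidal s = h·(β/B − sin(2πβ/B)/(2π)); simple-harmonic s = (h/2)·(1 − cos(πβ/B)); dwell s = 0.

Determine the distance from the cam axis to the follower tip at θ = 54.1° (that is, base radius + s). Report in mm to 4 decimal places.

seg 1 [0°–21.8°] cycloidal, h=30: full span → s += 30 → s = 30.0000
seg 2 [21.8°–155.1°] simple-harmonic, h=-5: θ=54.1° here. β=32.3, B=133.3. -5/2·(1 − cos(π·0.2423)) = -0.6900 → s = 29.3100
radial distance = base radius + s = 22 + 29.3100 = 51.3100

51.3100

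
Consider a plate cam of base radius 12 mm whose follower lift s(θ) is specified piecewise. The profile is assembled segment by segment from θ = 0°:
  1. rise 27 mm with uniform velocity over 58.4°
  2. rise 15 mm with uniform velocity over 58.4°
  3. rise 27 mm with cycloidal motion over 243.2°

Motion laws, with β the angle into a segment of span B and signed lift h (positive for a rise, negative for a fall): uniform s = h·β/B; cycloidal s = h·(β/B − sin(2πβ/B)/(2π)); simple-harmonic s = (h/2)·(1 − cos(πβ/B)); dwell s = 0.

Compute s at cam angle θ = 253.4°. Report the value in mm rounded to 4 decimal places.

seg 1 [0°–58.4°] uniform, h=27: full span → s += 27 → s = 27.0000
seg 2 [58.4°–116.8°] uniform, h=15: full span → s += 15 → s = 42.0000
seg 3 [116.8°–360°] cycloidal, h=27: θ=253.4° here. β=136.6, B=243.2. 27·(0.5617 − sin(2π·0.5617)/(2π)) = 16.7892 → s = 58.7892

58.7892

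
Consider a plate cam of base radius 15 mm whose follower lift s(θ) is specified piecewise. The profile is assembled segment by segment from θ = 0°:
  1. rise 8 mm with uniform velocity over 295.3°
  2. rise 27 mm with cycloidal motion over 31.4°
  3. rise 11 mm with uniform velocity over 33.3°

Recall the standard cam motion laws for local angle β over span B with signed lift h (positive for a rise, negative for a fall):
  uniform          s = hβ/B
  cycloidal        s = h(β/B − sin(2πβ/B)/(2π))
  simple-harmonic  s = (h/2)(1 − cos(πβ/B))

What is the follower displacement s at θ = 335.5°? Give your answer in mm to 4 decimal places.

seg 1 [0°–295.3°] uniform, h=8: full span → s += 8 → s = 8.0000
seg 2 [295.3°–326.7°] cycloidal, h=27: full span → s += 27 → s = 35.0000
seg 3 [326.7°–360°] uniform, h=11: θ=335.5° here. β=8.8, B=33.3. 11·8.8/33.3 = 2.9069 → s = 37.9069

37.9069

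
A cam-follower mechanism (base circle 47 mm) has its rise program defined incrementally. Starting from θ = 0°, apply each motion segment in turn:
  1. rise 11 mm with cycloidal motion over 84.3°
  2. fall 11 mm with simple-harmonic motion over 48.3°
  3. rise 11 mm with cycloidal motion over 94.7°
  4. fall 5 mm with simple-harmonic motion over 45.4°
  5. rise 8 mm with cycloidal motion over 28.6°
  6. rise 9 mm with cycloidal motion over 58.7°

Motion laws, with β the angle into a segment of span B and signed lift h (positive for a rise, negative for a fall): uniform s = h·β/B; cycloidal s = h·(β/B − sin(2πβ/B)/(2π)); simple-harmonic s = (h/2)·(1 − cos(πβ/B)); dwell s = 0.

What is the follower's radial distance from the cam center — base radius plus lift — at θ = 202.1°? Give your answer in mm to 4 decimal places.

seg 1 [0°–84.3°] cycloidal, h=11: full span → s += 11 → s = 11.0000
seg 2 [84.3°–132.6°] simple-harmonic, h=-11: full span → s += -11 → s = 0.0000
seg 3 [132.6°–227.3°] cycloidal, h=11: θ=202.1° here. β=69.5, B=94.7. 11·(0.7339 − sin(2π·0.7339)/(2π)) = 9.8146 → s = 9.8146
radial distance = base radius + s = 47 + 9.8146 = 56.8146

56.8146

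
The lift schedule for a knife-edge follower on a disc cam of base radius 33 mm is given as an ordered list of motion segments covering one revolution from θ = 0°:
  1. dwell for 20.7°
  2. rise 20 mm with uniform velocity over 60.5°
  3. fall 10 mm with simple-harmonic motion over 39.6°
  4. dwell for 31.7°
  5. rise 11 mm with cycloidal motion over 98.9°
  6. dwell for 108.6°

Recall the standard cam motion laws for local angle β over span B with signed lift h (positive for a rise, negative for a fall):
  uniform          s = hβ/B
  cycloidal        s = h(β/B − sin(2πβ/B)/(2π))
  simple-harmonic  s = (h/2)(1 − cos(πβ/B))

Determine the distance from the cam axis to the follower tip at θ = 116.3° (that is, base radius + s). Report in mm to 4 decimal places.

seg 1 [0°–20.7°] dwell: s stays 0.0000
seg 2 [20.7°–81.2°] uniform, h=20: full span → s += 20 → s = 20.0000
seg 3 [81.2°–120.8°] simple-harmonic, h=-10: θ=116.3° here. β=35.1, B=39.6. -10/2·(1 − cos(π·0.8864)) = -9.6847 → s = 10.3153
radial distance = base radius + s = 33 + 10.3153 = 43.3153

43.3153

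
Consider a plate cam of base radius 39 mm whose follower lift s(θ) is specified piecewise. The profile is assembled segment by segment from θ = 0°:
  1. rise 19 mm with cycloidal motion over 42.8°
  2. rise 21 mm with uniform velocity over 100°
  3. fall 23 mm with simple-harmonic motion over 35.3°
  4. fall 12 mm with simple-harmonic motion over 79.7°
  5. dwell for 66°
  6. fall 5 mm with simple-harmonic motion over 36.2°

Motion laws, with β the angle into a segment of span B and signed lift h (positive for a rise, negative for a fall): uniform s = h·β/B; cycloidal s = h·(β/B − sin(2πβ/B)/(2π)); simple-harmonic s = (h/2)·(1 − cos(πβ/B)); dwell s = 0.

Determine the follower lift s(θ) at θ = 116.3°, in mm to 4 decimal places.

seg 1 [0°–42.8°] cycloidal, h=19: full span → s += 19 → s = 19.0000
seg 2 [42.8°–142.8°] uniform, h=21: θ=116.3° here. β=73.5, B=100. 21·73.5/100 = 15.4350 → s = 34.4350

34.4350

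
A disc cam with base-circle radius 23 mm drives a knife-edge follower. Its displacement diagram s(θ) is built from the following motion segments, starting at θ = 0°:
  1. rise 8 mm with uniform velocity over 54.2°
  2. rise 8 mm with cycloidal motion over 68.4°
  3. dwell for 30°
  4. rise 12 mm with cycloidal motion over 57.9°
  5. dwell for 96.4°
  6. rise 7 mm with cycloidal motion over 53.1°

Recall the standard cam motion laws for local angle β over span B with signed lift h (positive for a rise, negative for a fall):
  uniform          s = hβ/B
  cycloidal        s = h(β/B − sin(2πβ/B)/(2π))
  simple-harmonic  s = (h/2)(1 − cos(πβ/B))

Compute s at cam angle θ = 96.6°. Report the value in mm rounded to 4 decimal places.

seg 1 [0°–54.2°] uniform, h=8: full span → s += 8 → s = 8.0000
seg 2 [54.2°–122.6°] cycloidal, h=8: θ=96.6° here. β=42.4, B=68.4. 8·(0.6199 − sin(2π·0.6199)/(2π)) = 5.8300 → s = 13.8300

13.8300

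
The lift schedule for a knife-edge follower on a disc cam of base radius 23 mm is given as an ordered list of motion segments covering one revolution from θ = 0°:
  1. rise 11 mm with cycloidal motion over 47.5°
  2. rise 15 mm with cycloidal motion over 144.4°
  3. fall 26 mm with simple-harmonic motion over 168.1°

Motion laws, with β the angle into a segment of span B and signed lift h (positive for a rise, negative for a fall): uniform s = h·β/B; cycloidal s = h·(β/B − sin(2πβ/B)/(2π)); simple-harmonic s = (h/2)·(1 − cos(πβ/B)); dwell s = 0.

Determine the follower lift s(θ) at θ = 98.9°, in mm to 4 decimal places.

seg 1 [0°–47.5°] cycloidal, h=11: full span → s += 11 → s = 11.0000
seg 2 [47.5°–191.9°] cycloidal, h=15: θ=98.9° here. β=51.4, B=144.4. 15·(0.3560 − sin(2π·0.3560)/(2π)) = 3.4618 → s = 14.4618

14.4618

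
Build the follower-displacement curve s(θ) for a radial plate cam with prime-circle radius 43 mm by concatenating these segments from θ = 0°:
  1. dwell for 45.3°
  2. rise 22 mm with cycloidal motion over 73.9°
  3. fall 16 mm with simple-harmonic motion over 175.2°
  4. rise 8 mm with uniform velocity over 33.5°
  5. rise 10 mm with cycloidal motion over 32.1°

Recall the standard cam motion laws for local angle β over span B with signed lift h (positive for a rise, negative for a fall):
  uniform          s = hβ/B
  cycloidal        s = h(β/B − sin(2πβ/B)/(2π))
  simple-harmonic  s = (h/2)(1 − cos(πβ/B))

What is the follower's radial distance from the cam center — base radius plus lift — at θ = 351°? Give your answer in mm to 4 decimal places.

seg 1 [0°–45.3°] dwell: s stays 0.0000
seg 2 [45.3°–119.2°] cycloidal, h=22: full span → s += 22 → s = 22.0000
seg 3 [119.2°–294.4°] simple-harmonic, h=-16: full span → s += -16 → s = 6.0000
seg 4 [294.4°–327.9°] uniform, h=8: full span → s += 8 → s = 14.0000
seg 5 [327.9°–360°] cycloidal, h=10: θ=351° here. β=23.1, B=32.1. 10·(0.7196 − sin(2π·0.7196)/(2π)) = 8.7589 → s = 22.7589
radial distance = base radius + s = 43 + 22.7589 = 65.7589

65.7589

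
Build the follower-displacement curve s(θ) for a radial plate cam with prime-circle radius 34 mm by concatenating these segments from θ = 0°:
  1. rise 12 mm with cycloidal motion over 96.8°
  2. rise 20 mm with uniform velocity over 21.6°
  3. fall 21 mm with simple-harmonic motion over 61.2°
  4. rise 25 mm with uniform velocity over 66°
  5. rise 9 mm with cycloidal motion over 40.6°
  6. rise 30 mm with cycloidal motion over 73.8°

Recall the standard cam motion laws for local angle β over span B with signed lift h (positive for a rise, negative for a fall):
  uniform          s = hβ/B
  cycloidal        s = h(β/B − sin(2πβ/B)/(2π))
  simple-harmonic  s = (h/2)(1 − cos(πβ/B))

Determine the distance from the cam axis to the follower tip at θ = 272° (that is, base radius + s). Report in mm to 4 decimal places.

seg 1 [0°–96.8°] cycloidal, h=12: full span → s += 12 → s = 12.0000
seg 2 [96.8°–118.4°] uniform, h=20: full span → s += 20 → s = 32.0000
seg 3 [118.4°–179.6°] simple-harmonic, h=-21: full span → s += -21 → s = 11.0000
seg 4 [179.6°–245.6°] uniform, h=25: full span → s += 25 → s = 36.0000
seg 5 [245.6°–286.2°] cycloidal, h=9: θ=272° here. β=26.4, B=40.6. 9·(0.6502 − sin(2π·0.6502)/(2π)) = 7.0123 → s = 43.0123
radial distance = base radius + s = 34 + 43.0123 = 77.0123

77.0123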